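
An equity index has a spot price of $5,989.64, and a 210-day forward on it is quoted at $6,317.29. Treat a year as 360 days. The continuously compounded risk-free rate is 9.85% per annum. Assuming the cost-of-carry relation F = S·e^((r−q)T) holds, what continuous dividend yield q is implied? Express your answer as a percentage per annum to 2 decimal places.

0.72%

From F = S·e^((r−q)T): (r − q) = ln(F/S)/T
ln(6317.29/5989.64) = ln(1.054703) = 0.053259
(r − q) = 0.053259 / (210/360) = 0.091301
q = r − ln(F/S)/T = 0.0985 − 0.091301 = 0.007199
q = 0.72%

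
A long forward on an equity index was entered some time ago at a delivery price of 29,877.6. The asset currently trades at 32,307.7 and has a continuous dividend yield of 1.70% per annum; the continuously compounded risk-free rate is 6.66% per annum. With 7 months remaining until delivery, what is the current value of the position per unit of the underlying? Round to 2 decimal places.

Current fair forward for the remaining 7 months: F = S·e^((r − q)·T), (r − q) = 0.0666 − 0.0170 = 0.0496
F = 32307.7 · e^(0.0496 × 7/12) = 32307.7 × 1.02935597 = 33256.1239
Value of long forward = (F − K)·e^(−rT) = (33256.1239 − 29877.6) · e^(−0.0666·7/12)
= 3378.5239 × 0.96189498 = 3249.79

3249.79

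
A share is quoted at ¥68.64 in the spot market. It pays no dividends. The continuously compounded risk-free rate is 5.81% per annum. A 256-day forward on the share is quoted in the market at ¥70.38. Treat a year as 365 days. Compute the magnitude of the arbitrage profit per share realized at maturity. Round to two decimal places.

¥1.11 per share

Fair forward: F* = S·e^(carry·T), with carry = r = 0.0581
F* = 68.64 · e^(0.0581 × 256/365) = 68.64 · e^0.040750 = 68.64 × 1.041592 = ¥71.4949
Market ¥70.38 < fair ¥71.4949: forward underpriced → reverse cash-and-carry (short spot, go long the forward).
At maturity, profit = |F_mkt − F*| = |70.38 − 71.4949| = ¥1.11 per share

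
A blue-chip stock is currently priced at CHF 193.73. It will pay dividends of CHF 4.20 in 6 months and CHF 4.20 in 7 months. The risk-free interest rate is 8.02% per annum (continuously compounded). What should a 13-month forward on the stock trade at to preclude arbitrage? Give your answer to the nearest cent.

PV(dividends) I = 4.20·e^(−0.0802·6/12) + 4.20·e^(−0.0802·7/12)
I = 4.0349 + 4.0080 = 8.0429
F = (S − I)·e^(rT) = (193.73 − 8.0429) · e^(0.0802·13/12)
= 185.6871 · e^0.086883 = 185.6871 × 1.090769 = CHF 202.54

CHF 202.54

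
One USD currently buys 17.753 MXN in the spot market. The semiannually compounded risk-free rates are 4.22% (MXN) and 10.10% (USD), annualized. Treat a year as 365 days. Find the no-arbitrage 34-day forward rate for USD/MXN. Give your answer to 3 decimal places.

17.659

By covered interest parity, F = S · (1+r_MXN/2)^(2T) / (1+r_USD/2)^(2T)
= 17.753 × 1.003898 / 1.009221 = 17.753 × 0.994726
F = 17.659 MXN per USD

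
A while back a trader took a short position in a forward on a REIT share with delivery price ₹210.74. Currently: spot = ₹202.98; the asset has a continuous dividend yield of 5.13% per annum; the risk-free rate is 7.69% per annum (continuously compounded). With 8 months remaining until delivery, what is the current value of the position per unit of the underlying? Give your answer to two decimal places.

₹4.05

Current fair forward for the remaining 8 months: F = S·e^((r − q)·T), (r − q) = 0.0769 − 0.0513 = 0.0256
F = 202.98 · e^(0.0256 × 8/12) = 202.98 × 1.017213 = 206.4739
Value of long forward = (F − K)·e^(−rT) = (206.4739 − 210.74) · e^(−0.0769·8/12)
= -4.2661 × 0.950025 = -4.05
Short position value = −(long value) = ₹4.05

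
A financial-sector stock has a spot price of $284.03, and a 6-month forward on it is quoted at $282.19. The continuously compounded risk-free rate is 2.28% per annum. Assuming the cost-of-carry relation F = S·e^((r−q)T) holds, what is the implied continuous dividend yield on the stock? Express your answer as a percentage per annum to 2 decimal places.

3.58%

From F = S·e^((r−q)T): (r − q) = ln(F/S)/T
ln(282.19/284.03) = ln(0.993522) = -0.006499
(r − q) = -0.006499 / (6/12) = -0.012998
q = r − ln(F/S)/T = 0.0228 + 0.012998 = 0.035798
q = 3.58%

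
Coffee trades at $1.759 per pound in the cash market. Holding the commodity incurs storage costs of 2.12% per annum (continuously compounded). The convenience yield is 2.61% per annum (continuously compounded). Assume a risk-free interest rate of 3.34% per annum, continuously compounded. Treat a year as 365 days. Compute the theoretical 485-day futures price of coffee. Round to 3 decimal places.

Net carry = r + u − y = 0.0334 + 0.0212 − 0.0261 = 0.0285
F = S·e^((r+u−y)T) = 1.759 · e^(0.0285 × 485/365) = 1.759 · e^0.037870
= 1.759 × 1.038596 = $1.827 per pound

$1.827 per pound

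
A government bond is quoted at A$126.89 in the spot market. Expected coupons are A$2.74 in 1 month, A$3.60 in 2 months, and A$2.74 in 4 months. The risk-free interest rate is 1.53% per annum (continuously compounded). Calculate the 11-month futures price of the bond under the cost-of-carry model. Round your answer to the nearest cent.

A$119.50

PV(coupons) I = 2.74·e^(−0.0153·1/12) + 3.60·e^(−0.0153·2/12) + 2.74·e^(−0.0153·4/12)
I = 2.7365 + 3.5908 + 2.7261 = 9.0534
F = (S − I)·e^(rT) = (126.89 − 9.0534) · e^(0.0153·11/12)
= 117.8366 · e^0.014025 = 117.8366 × 1.014124 = A$119.50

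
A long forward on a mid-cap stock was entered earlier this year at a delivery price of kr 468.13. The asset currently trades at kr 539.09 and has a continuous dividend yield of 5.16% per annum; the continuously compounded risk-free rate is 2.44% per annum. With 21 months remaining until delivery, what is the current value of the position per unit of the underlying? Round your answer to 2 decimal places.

Current fair forward for the remaining 21 months: F = S·e^((r − q)·T), (r − q) = 0.0244 − 0.0516 = -0.0272
F = 539.09 · e^(-0.0272 × 21/12) = 539.09 × 0.953515 = 514.0304
Value of long forward = (F − K)·e^(−rT) = (514.0304 − 468.13) · e^(−0.0244·21/12)
= 45.9004 × 0.958199 = 43.98

kr 43.98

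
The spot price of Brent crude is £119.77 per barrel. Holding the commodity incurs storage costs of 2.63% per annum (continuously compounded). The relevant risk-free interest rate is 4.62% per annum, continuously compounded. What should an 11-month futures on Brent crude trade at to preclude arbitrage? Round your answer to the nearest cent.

Net carry = r + u − y = 0.0462 + 0.0263 − 0.0000 = 0.0725
F = S·e^((r+u−y)T) = 119.77 · e^(0.0725 × 11/12) = 119.77 · e^0.066458
= 119.77 × 1.068716 = £128.00 per barrel

£128.00 per barrel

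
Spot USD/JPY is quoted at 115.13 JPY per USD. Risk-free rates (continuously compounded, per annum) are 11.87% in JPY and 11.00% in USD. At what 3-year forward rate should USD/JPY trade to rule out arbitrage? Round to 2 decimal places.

F = S·e^((r_JPY − r_USD)T) = 115.13 · e^((0.1187 − 0.1100) × 3)
= 115.13 · e^0.026100 = 115.13 × 1.026444
F = 118.17 JPY per USD

118.17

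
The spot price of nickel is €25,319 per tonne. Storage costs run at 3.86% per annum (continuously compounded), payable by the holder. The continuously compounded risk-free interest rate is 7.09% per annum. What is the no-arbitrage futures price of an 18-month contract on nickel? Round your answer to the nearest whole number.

Net carry = r + u − y = 0.0709 + 0.0386 − 0.0000 = 0.1095
F = S·e^((r+u−y)T) = 25319 · e^(0.1095 × 18/12) = 25319 · e^0.164250
= 25319 × 1.178509 = €29,839 per tonne

€29,839 per tonne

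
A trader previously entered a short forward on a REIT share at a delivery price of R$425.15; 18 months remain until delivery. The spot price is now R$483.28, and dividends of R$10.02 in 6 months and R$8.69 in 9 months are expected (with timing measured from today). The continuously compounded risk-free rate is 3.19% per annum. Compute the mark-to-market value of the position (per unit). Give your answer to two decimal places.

PV(remaining dividends) I = 10.02·e^(−0.0319·6/12) + 8.69·e^(−0.0319·9/12) = 18.3460
Current forward F = (S − I)·e^(rT) = (483.28 − 18.3460)·e^(0.0319·18/12) = 464.9340 × 1.049013 = 487.7218
Value (long) = (F − K)·e^(−rT) = (487.7218 − 425.15) × 0.953277 = 59.6483
Short position value = −(long value) = -R$59.65

-R$59.65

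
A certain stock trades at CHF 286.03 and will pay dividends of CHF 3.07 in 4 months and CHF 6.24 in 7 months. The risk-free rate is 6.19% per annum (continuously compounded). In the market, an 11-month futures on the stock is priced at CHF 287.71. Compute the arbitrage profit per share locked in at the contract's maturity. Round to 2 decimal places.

CHF 5.47 per share

PV(dividends) I = 3.07·e^(−0.0619·4/12) + 6.24·e^(−0.0619·7/12) = 9.0260
Fair futures F* = (S − I)·e^(rT) = (286.03 − 9.0260)·e^0.056742 = 277.0040 × 1.058383 = 293.1763
Market CHF 287.71 < fair 293.1763: forward underpriced → reverse cash-and-carry (short the stock, invest proceeds at r, pay the dividends, go long the forward).
Profit at T = |F_mkt − F*| = |287.71 − 293.1763| = CHF 5.47 per share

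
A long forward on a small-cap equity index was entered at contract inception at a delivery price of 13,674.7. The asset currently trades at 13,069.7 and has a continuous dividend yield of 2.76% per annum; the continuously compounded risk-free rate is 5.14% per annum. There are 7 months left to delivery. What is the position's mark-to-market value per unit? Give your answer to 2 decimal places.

Current fair forward for the remaining 7 months: F = S·e^((r − q)·T), (r − q) = 0.0514 − 0.0276 = 0.0238
F = 13069.7 · e^(0.0238 × 7/12) = 13069.7 × 1.01398015 = 13252.4164
Value of long forward = (F − K)·e^(−rT) = (13252.4164 − 13674.7) · e^(−0.0514·7/12)
= -422.2836 × 0.97046171 = -409.81

-409.81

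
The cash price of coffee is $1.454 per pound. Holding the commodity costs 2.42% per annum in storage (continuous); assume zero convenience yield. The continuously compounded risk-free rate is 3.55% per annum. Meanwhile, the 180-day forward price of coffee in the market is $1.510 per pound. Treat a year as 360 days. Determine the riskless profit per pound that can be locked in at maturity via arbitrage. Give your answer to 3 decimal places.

Fair forward: F* = S·e^(carry·T), with carry = (r + u) = 0.0355 + 0.0242 = 0.0597
F* = 1.454 · e^(0.0597 × 180/360) = 1.454 · e^0.029850 = 1.454 × 1.030300 = $1.4981
Market $1.510 > fair $1.4981: forward overpriced → cash-and-carry (buy spot, short the forward).
At maturity, profit = |F_mkt − F*| = |1.510 − 1.4981| = $0.012 per pound

$0.012 per pound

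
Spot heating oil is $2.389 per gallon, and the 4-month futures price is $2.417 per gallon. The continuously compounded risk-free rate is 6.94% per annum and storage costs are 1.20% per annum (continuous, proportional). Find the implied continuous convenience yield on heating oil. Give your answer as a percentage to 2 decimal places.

4.64%

F = S·e^((r+u−y)T) ⇒ (r+u−y) = ln(F/S)/T
ln(2.417/2.389) = 0.011652; /T ⇒ 0.034956
y = r + u − ln(F/S)/T = 0.0694 + 0.0120 − 0.034956 = 0.046444
y = 4.64%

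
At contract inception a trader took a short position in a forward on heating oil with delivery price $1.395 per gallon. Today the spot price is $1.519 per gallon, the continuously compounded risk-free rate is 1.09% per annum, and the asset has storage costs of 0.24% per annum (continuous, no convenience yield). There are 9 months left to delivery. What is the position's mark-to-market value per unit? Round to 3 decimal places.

-$0.138 per gallon

Current fair forward for the remaining 9 months: F = S·e^((r + u)·T), (r + u) = 0.0109 + 0.0024 = 0.0133
F = 1.519 · e^(0.0133 × 9/12) = 1.519 × 1.010025 = 1.5342
Value of long forward = (F − K)·e^(−rT) = (1.5342 − 1.395) · e^(−0.0109·9/12)
= 0.1392 × 0.991858 = 0.138
Short position value = −(long value) = -$0.138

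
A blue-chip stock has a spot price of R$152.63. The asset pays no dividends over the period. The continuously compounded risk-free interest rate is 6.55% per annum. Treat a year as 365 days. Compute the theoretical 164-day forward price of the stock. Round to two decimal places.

R$157.19

F = S·e^(rT) = 152.63 · e^(0.0655 × 164/365)
= 152.63 · e^0.029430 = 152.63 × 1.029867
F = R$157.19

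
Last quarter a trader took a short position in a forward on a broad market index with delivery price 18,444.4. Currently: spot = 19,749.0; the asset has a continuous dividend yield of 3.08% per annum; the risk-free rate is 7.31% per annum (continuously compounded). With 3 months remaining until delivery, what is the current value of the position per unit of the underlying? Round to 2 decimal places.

-1487.13

Current fair forward for the remaining 3 months: F = S·e^((r − q)·T), (r − q) = 0.0731 − 0.0308 = 0.0423
F = 19749.0 · e^(0.0423 × 3/12) = 19749.0 × 1.01063111 = 19958.9538
Value of long forward = (F − K)·e^(−rT) = (19958.9538 − 18444.4) · e^(−0.0731·3/12)
= 1514.5538 × 0.98189098 = 1487.13
Short position value = −(long value) = -1487.13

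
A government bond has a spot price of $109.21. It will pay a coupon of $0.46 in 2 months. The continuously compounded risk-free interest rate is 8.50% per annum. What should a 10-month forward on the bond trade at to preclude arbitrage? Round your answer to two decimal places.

$116.74

PV(coupons) I = 0.46·e^(−0.0850·2/12)
I = 0.4535
F = (S − I)·e^(rT) = (109.21 − 0.4535) · e^(0.0850·10/12)
= 108.7565 · e^0.070833 = 108.7565 × 1.073402 = $116.74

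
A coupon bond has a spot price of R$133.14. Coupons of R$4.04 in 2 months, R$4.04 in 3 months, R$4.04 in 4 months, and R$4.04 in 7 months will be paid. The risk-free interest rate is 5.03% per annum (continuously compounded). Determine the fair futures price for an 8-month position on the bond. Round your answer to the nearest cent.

R$121.25

PV(coupons) I = 4.04·e^(−0.0503·2/12) + 4.04·e^(−0.0503·3/12) + 4.04·e^(−0.0503·4/12) + 4.04·e^(−0.0503·7/12)
I = 4.0063 + 3.9895 + 3.9728 + 3.9232 = 15.8918
F = (S − I)·e^(rT) = (133.14 − 15.8918) · e^(0.0503·8/12)
= 117.2482 · e^0.033533 = 117.2482 × 1.034102 = R$121.25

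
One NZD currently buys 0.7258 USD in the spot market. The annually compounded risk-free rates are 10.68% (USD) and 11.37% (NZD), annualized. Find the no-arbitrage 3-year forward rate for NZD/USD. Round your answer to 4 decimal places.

By covered interest parity, F = S · (1+r_USD)^T / (1+r_NZD)^T
= 0.7258 × 1.355837 / 1.381353 = 0.7258 × 0.981528
F = 0.7124 USD per NZD

0.7124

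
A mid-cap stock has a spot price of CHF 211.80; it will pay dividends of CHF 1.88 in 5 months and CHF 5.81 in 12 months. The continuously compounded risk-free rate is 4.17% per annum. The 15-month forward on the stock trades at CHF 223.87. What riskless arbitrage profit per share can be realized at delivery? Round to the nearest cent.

CHF 8.55 per share

PV(dividends) I = 1.88·e^(−0.0417·5/12) + 5.81·e^(−0.0417·12/12) = 7.4203
Fair forward F* = (S − I)·e^(rT) = (211.80 − 7.4203)·e^0.052125 = 204.3797 × 1.053507 = 215.3154
Market CHF 223.87 > fair 215.3154: forward overpriced → cash-and-carry (borrow at r, buy the stock and collect the dividends, short the forward).
Profit at T = |F_mkt − F*| = |223.87 − 215.3154| = CHF 8.55 per share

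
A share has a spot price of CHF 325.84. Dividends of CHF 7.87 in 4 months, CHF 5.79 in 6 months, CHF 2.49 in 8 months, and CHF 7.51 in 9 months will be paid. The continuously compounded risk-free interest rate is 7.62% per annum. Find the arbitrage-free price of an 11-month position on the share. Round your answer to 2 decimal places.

PV(dividends) I = 7.87·e^(−0.0762·4/12) + 5.79·e^(−0.0762·6/12) + 2.49·e^(−0.0762·8/12) + 7.51·e^(−0.0762·9/12)
I = 7.6726 + 5.5736 + 2.3667 + 7.0928 = 22.7057
F = (S − I)·e^(rT) = (325.84 − 22.7057) · e^(0.0762·11/12)
= 303.1343 · e^0.069850 = 303.1343 × 1.072347 = CHF 325.07

CHF 325.07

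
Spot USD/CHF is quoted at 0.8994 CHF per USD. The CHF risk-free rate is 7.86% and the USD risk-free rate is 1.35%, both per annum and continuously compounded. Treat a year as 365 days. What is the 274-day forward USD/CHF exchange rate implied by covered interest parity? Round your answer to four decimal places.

F = S·e^((r_CHF − r_USD)T) = 0.8994 · e^((0.0786 − 0.0135) × 274/365)
= 0.8994 · e^0.048870 = 0.8994 × 1.050084
F = 0.9444 CHF per USD

0.9444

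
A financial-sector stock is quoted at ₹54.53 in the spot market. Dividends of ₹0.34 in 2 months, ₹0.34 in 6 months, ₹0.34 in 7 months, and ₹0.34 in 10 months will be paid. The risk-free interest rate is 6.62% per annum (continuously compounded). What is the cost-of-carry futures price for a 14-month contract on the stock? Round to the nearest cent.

PV(dividends) I = 0.34·e^(−0.0662·2/12) + 0.34·e^(−0.0662·6/12) + 0.34·e^(−0.0662·7/12) + 0.34·e^(−0.0662·10/12)
I = 0.3363 + 0.3289 + 0.3271 + 0.3218 = 1.3141
F = (S − I)·e^(rT) = (54.53 − 1.3141) · e^(0.0662·14/12)
= 53.2159 · e^0.077233 = 53.2159 × 1.080294 = ₹57.49

₹57.49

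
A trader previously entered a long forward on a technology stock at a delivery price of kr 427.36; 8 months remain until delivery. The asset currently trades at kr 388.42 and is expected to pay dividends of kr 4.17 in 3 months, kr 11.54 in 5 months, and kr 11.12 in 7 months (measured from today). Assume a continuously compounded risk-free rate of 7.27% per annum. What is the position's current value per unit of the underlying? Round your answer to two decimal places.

PV(remaining dividends) I = 4.17·e^(−0.0727·3/12) + 11.54·e^(−0.0727·5/12) + 11.12·e^(−0.0727·7/12) = 25.9488
Current forward F = (S − I)·e^(rT) = (388.42 − 25.9488)·e^(0.0727·8/12) = 362.4712 × 1.049660 = 380.4715
Value (long) = (F − K)·e^(−rT) = (380.4715 − 427.36) × 0.952689 = -44.6702
Value = -kr 44.67

-kr 44.67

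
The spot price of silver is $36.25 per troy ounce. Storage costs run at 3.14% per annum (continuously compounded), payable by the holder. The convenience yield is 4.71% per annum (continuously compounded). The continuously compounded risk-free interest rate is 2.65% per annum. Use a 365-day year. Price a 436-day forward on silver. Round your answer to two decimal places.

Net carry = r + u − y = 0.0265 + 0.0314 − 0.0471 = 0.0108
F = S·e^((r+u−y)T) = 36.25 · e^(0.0108 × 436/365) = 36.25 · e^0.012901
= 36.25 × 1.012985 = $36.72 per troy ounce

$36.72 per troy ounce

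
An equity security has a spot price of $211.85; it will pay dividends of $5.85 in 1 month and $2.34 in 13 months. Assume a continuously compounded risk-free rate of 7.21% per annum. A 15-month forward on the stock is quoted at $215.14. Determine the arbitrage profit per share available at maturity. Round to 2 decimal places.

PV(dividends) I = 5.85·e^(−0.0721·1/12) + 2.34·e^(−0.0721·13/12) = 7.9791
Fair forward F* = (S − I)·e^(rT) = (211.85 − 7.9791)·e^0.090125 = 203.8709 × 1.094311 = 223.0982
Market $215.14 < fair 223.0982: forward underpriced → reverse cash-and-carry (short the stock, invest proceeds at r, pay the dividends, go long the forward).
Profit at T = |F_mkt − F*| = |215.14 − 223.0982| = $7.96 per share

$7.96 per share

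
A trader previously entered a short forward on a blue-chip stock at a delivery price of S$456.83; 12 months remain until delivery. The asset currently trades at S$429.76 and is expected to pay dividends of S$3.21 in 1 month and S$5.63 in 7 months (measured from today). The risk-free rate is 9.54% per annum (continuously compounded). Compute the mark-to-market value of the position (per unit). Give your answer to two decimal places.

PV(remaining dividends) I = 3.21·e^(−0.0954·1/12) + 5.63·e^(−0.0954·7/12) = 8.5098
Current forward F = (S − I)·e^(rT) = (429.76 − 8.5098)·e^(0.0954·12/12) = 421.2502 × 1.100099 = 463.4169
Value (long) = (F − K)·e^(−rT) = (463.4169 − 456.83) × 0.909009 = 5.9876
Short position value = −(long value) = -S$5.99

-S$5.99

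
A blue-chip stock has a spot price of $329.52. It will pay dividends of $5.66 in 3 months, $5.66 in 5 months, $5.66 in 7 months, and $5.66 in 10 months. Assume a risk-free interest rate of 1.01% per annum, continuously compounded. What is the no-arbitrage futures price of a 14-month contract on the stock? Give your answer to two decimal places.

PV(dividends) I = 5.66·e^(−0.0101·3/12) + 5.66·e^(−0.0101·5/12) + 5.66·e^(−0.0101·7/12) + 5.66·e^(−0.0101·10/12)
I = 5.6457 + 5.6362 + 5.6268 + 5.6126 = 22.5213
F = (S − I)·e^(rT) = (329.52 − 22.5213) · e^(0.0101·14/12)
= 306.9987 · e^0.011783 = 306.9987 × 1.011853 = $310.64

$310.64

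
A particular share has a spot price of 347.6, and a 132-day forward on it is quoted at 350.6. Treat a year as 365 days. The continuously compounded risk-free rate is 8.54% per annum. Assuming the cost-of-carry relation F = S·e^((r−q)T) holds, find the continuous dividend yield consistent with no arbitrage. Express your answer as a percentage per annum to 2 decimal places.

From F = S·e^((r−q)T): (r − q) = ln(F/S)/T
ln(350.6/347.6) = ln(1.008631) = 0.008594
(r − q) = 0.008594 / (132/365) = 0.023764
q = r − ln(F/S)/T = 0.0854 − 0.023764 = 0.061636
q = 6.16%

6.16%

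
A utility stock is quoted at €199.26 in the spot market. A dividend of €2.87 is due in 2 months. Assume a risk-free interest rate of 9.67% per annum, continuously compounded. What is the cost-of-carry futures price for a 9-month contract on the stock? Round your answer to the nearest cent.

€211.21

PV(dividends) I = 2.87·e^(−0.0967·2/12)
I = 2.8241
F = (S − I)·e^(rT) = (199.26 − 2.8241) · e^(0.0967·9/12)
= 196.4359 · e^0.072525 = 196.4359 × 1.075220 = €211.21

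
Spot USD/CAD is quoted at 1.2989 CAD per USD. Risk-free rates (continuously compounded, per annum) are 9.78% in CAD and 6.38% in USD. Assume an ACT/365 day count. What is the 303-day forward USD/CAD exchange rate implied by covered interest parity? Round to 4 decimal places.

F = S·e^((r_CAD − r_USD)T) = 1.2989 · e^((0.0978 − 0.0638) × 303/365)
= 1.2989 · e^0.028225 = 1.2989 × 1.028627
F = 1.3361 CAD per USD

1.3361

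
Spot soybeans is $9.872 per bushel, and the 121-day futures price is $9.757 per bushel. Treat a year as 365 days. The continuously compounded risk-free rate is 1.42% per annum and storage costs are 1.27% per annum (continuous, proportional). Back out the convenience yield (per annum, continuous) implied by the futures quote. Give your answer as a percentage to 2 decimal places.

F = S·e^((r+u−y)T) ⇒ (r+u−y) = ln(F/S)/T
ln(9.757/9.872) = -0.011717; /T ⇒ -0.035345
y = r + u − ln(F/S)/T = 0.0142 + 0.0127 + 0.035345 = 0.062245
y = 6.22%

6.22%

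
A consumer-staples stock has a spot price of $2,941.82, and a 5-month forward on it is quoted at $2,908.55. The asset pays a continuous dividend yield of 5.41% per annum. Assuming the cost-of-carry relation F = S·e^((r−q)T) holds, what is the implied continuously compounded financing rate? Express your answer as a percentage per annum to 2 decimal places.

2.68%

From F = S·e^((r−q)T): (r − q) = ln(F/S)/T
ln(2908.55/2941.82) = ln(0.988691) = -0.011373
(r − q) = -0.011373 / (5/12) = -0.027295
r = ln(F/S)/T + q = -0.027295 + 0.0541 = 0.026805
r = 2.68%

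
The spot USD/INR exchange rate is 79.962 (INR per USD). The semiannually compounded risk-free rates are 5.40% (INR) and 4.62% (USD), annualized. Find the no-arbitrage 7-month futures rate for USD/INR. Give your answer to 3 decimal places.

80.318

By covered interest parity, F = S · (1+r_INR/2)^(2T) / (1+r_USD/2)^(2T)
= 79.962 × 1.031570 / 1.027002 = 79.962 × 1.004448
F = 80.318 INR per USD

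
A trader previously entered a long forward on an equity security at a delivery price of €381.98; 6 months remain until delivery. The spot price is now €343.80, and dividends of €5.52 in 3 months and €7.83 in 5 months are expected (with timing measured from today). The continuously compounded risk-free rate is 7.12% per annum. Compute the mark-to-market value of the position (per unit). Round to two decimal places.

PV(remaining dividends) I = 5.52·e^(−0.0712·3/12) + 7.83·e^(−0.0712·5/12) = 13.0237
Current forward F = (S − I)·e^(rT) = (343.80 − 13.0237)·e^(0.0712·6/12) = 330.7763 × 1.036241 = 342.7640
Value (long) = (F − K)·e^(−rT) = (342.7640 − 381.98) × 0.965026 = -37.8445
Value = -€37.84

-€37.84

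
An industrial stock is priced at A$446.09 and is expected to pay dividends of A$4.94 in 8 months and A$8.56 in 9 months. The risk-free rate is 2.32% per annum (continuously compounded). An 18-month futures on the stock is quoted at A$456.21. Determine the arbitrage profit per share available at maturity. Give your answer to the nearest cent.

PV(dividends) I = 4.94·e^(−0.0232·8/12) + 8.56·e^(−0.0232·9/12) = 13.2765
Fair futures F* = (S − I)·e^(rT) = (446.09 − 13.2765)·e^0.034800 = 432.8135 × 1.035413 = 448.1407
Market A$456.21 > fair 448.1407: forward overpriced → cash-and-carry (borrow at r, buy the stock and collect the dividends, short the forward).
Profit at T = |F_mkt − F*| = |456.21 − 448.1407| = A$8.07 per share

A$8.07 per share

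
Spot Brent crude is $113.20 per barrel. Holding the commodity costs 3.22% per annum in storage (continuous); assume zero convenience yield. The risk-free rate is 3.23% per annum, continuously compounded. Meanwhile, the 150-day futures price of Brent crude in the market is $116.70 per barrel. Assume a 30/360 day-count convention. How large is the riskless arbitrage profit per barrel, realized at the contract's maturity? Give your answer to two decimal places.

$0.42 per barrel

Fair futures: F* = S·e^(carry·T), with carry = (r + u) = 0.0323 + 0.0322 = 0.0645
F* = 113.20 · e^(0.0645 × 150/360) = 113.20 · e^0.026875 = 113.20 × 1.027239 = $116.2835
Market $116.70 > fair $116.2835: forward overpriced → cash-and-carry (buy spot, short the forward).
At maturity, profit = |F_mkt − F*| = |116.70 − 116.2835| = $0.42 per barrel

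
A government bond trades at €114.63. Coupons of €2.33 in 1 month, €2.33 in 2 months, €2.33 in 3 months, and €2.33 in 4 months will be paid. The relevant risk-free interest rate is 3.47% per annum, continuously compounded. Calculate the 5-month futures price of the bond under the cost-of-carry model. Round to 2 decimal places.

PV(coupons) I = 2.33·e^(−0.0347·1/12) + 2.33·e^(−0.0347·2/12) + 2.33·e^(−0.0347·3/12) + 2.33·e^(−0.0347·4/12)
I = 2.3233 + 2.3166 + 2.3099 + 2.3032 = 9.2530
F = (S − I)·e^(rT) = (114.63 − 9.2530) · e^(0.0347·5/12)
= 105.3770 · e^0.014458 = 105.3770 × 1.014563 = €106.91

€106.91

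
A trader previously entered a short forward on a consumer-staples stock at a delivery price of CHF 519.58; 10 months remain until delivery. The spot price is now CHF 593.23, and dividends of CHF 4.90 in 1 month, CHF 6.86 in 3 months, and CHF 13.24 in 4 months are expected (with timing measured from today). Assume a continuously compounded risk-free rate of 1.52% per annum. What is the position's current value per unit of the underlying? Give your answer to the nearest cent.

-CHF 55.29

PV(remaining dividends) I = 4.90·e^(−0.0152·1/12) + 6.86·e^(−0.0152·3/12) + 13.24·e^(−0.0152·4/12) = 24.9009
Current forward F = (S − I)·e^(rT) = (593.23 − 24.9009)·e^(0.0152·10/12) = 568.3291 × 1.012747 = 575.5736
Value (long) = (F − K)·e^(−rT) = (575.5736 − 519.58) × 0.987413 = 55.2888
Short position value = −(long value) = -CHF 55.29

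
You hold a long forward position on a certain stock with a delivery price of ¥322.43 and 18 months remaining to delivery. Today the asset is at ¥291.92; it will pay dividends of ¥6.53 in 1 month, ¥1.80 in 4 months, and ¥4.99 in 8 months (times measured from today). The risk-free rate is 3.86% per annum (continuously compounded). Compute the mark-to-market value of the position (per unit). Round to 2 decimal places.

PV(remaining dividends) I = 6.53·e^(−0.0386·1/12) + 1.80·e^(−0.0386·4/12) + 4.99·e^(−0.0386·8/12) = 13.1492
Current forward F = (S − I)·e^(rT) = (291.92 − 13.1492)·e^(0.0386·18/12) = 278.7708 × 1.059609 = 295.3880
Value (long) = (F − K)·e^(−rT) = (295.3880 − 322.43) × 0.943744 = -25.5207
Value = -¥25.52

-¥25.52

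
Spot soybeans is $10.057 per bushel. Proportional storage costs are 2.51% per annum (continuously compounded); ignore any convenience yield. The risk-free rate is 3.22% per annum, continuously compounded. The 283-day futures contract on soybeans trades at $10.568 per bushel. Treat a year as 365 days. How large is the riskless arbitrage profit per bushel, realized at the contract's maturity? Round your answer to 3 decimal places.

Fair futures: F* = S·e^(carry·T), with carry = (r + u) = 0.0322 + 0.0251 = 0.0573
F* = 10.057 · e^(0.0573 × 283/365) = 10.057 · e^0.044427 = 10.057 × 1.045429 = $10.5139
Market $10.568 > fair $10.5139: forward overpriced → cash-and-carry (buy spot, short the forward).
At maturity, profit = |F_mkt − F*| = |10.568 − 10.5139| = $0.054 per bushel

$0.054 per bushel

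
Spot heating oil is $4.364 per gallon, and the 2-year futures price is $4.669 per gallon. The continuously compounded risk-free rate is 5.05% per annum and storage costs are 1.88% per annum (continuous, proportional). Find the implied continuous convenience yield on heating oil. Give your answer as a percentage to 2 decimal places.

3.55%

F = S·e^((r+u−y)T) ⇒ (r+u−y) = ln(F/S)/T
ln(4.669/4.364) = 0.067556; /T ⇒ 0.033778
y = r + u − ln(F/S)/T = 0.0505 + 0.0188 − 0.033778 = 0.035522
y = 3.55%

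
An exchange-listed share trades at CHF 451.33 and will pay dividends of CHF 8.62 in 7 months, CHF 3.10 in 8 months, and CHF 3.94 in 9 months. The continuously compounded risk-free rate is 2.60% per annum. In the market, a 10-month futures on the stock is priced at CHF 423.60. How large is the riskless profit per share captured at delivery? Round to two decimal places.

PV(dividends) I = 8.62·e^(−0.0260·7/12) + 3.10·e^(−0.0260·8/12) + 3.94·e^(−0.0260·9/12) = 15.4009
Fair futures F* = (S − I)·e^(rT) = (451.33 − 15.4009)·e^0.021667 = 435.9291 × 1.021903 = 445.4773
Market CHF 423.60 < fair 445.4773: forward underpriced → reverse cash-and-carry (short the stock, invest proceeds at r, pay the dividends, go long the forward).
Profit at T = |F_mkt − F*| = |423.60 − 445.4773| = CHF 21.88 per share

CHF 21.88 per share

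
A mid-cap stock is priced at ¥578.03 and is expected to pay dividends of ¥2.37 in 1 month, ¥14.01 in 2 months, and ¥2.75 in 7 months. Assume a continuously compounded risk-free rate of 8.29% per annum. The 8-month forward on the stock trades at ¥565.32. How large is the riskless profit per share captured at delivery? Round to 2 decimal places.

¥25.70 per share

PV(dividends) I = 2.37·e^(−0.0829·1/12) + 14.01·e^(−0.0829·2/12) + 2.75·e^(−0.0829·7/12) = 18.7916
Fair forward F* = (S − I)·e^(rT) = (578.03 − 18.7916)·e^0.055267 = 559.2384 × 1.056823 = 591.0160
Market ¥565.32 < fair 591.0160: forward underpriced → reverse cash-and-carry (short the stock, invest proceeds at r, pay the dividends, go long the forward).
Profit at T = |F_mkt − F*| = |565.32 − 591.0160| = ¥25.70 per share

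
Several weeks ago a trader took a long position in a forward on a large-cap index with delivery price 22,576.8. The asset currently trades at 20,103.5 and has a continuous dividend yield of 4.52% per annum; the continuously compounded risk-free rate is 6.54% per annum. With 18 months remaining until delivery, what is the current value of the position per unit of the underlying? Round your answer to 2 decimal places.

Current fair forward for the remaining 18 months: F = S·e^((r − q)·T), (r − q) = 0.0654 − 0.0452 = 0.0202
F = 20103.5 · e^(0.0202 × 18/12) = 20103.5 × 1.03076372 = 20721.9584
Value of long forward = (F − K)·e^(−rT) = (20721.9584 − 22576.8) · e^(−0.0654·18/12)
= -1854.8416 × 0.90655824 = -1681.52

-1681.52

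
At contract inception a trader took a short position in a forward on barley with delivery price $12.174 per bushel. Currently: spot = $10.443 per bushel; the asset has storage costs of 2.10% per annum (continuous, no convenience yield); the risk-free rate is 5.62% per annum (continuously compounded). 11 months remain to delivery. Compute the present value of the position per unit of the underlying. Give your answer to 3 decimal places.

Current fair forward for the remaining 11 months: F = S·e^((r + u)·T), (r + u) = 0.0562 + 0.0210 = 0.0772
F = 10.443 · e^(0.0772 × 11/12) = 10.443 × 1.073331 = 11.2088
Value of long forward = (F − K)·e^(−rT) = (11.2088 − 12.174) · e^(−0.0562·11/12)
= -0.9652 × 0.949788 = -0.917
Short position value = −(long value) = $0.917

$0.917 per bushel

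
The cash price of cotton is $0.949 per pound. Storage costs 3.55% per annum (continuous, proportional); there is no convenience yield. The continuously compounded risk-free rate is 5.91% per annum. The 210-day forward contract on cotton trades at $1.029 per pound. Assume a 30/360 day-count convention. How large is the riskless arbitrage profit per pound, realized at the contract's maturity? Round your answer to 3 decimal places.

$0.026 per pound

Fair forward: F* = S·e^(carry·T), with carry = (r + u) = 0.0591 + 0.0355 = 0.0946
F* = 0.949 · e^(0.0946 × 210/360) = 0.949 · e^0.055183 = 0.949 × 1.056734 = $1.0028
Market $1.029 > fair $1.0028: forward overpriced → cash-and-carry (buy spot, short the forward).
At maturity, profit = |F_mkt − F*| = |1.029 − 1.0028| = $0.026 per pound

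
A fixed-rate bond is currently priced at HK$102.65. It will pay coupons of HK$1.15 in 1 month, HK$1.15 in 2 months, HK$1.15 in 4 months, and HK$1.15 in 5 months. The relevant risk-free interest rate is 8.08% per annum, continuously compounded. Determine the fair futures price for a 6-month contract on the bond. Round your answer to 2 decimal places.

PV(coupons) I = 1.15·e^(−0.0808·1/12) + 1.15·e^(−0.0808·2/12) + 1.15·e^(−0.0808·4/12) + 1.15·e^(−0.0808·5/12)
I = 1.1423 + 1.1346 + 1.1194 + 1.1119 = 4.5082
F = (S − I)·e^(rT) = (102.65 − 4.5082) · e^(0.0808·6/12)
= 98.1418 · e^0.040400 = 98.1418 × 1.041227 = HK$102.19

HK$102.19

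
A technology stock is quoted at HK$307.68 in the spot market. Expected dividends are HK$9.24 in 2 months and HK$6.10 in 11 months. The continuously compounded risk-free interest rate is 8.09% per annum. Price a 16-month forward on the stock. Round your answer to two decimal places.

HK$326.26

PV(dividends) I = 9.24·e^(−0.0809·2/12) + 6.10·e^(−0.0809·11/12)
I = 9.1163 + 5.6640 = 14.7803
F = (S − I)·e^(rT) = (307.68 − 14.7803) · e^(0.0809·16/12)
= 292.8997 · e^0.107867 = 292.8997 × 1.113900 = HK$326.26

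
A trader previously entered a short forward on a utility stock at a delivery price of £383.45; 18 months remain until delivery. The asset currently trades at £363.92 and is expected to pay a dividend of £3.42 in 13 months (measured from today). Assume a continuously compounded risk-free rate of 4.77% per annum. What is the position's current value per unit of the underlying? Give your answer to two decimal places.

-£3.70

PV(remaining dividends) I = 3.42·e^(−0.0477·13/12) = 3.2478
Current forward F = (S − I)·e^(rT) = (363.92 − 3.2478)·e^(0.0477·18/12) = 360.6722 × 1.074172 = 387.4240
Value (long) = (F − K)·e^(−rT) = (387.4240 − 383.45) × 0.930950 = 3.6996
Short position value = −(long value) = -£3.70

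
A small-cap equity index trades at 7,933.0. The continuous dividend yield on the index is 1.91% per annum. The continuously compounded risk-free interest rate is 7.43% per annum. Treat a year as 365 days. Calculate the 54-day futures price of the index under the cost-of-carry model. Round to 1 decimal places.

7,998.1

F = S·e^((r − q)T) = 7933.0 · e^((0.0743 − 0.0191) × 54/365)
= 7933.0 · e^0.008167 = 7933.0 × 1.008200
F = 7,998.1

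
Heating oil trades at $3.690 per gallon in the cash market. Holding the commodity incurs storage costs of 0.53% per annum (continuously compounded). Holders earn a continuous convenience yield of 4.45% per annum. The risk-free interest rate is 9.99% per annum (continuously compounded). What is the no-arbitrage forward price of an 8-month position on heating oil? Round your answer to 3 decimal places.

Net carry = r + u − y = 0.0999 + 0.0053 − 0.0445 = 0.0607
F = S·e^((r+u−y)T) = 3.690 · e^(0.0607 × 8/12) = 3.690 · e^0.040467
= 3.690 × 1.041297 = $3.842 per gallon

$3.842 per gallon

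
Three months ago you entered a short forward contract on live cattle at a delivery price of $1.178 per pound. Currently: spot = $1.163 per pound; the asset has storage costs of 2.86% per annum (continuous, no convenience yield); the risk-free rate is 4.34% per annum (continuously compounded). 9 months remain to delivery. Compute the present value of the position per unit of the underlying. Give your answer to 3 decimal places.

Current fair forward for the remaining 9 months: F = S·e^((r + u)·T), (r + u) = 0.0434 + 0.0286 = 0.0720
F = 1.163 · e^(0.0720 × 9/12) = 1.163 × 1.055485 = 1.2275
Value of long forward = (F − K)·e^(−rT) = (1.2275 − 1.178) · e^(−0.0434·9/12)
= 0.0495 × 0.967974 = 0.048
Short position value = −(long value) = -$0.048

-$0.048 per pound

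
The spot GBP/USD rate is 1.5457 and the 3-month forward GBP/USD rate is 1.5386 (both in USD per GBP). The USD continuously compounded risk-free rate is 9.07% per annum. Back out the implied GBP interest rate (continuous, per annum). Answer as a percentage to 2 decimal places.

F = S·e^((r_USD − r_GBP)T) ⇒ r_GBP = r_USD − ln(F/S)/T
ln(1.5386/1.5457) = -0.004604; /(3/12) = -0.018416
r_GBP = 0.0907 + 0.018416 = 0.109116
r_GBP = 10.91%

10.91%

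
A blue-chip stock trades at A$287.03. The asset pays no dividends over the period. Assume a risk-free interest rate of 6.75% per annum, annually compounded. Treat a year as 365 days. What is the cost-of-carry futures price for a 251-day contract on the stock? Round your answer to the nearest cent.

A$300.22

F = S · (1+r)^T
= 287.03 × 1.045942
F = A$300.22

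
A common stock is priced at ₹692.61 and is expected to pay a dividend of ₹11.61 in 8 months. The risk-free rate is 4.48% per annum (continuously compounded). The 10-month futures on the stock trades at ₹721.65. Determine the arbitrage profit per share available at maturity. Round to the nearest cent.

₹14.39 per share

PV(dividends) I = 11.61·e^(−0.0448·8/12) = 11.2684
Fair futures F* = (S − I)·e^(rT) = (692.61 − 11.2684)·e^0.037333 = 681.3416 × 1.038039 = 707.2592
Market ₹721.65 > fair 707.2592: forward overpriced → cash-and-carry (borrow at r, buy the stock and collect the dividends, short the forward).
Profit at T = |F_mkt − F*| = |721.65 − 707.2592| = ₹14.39 per share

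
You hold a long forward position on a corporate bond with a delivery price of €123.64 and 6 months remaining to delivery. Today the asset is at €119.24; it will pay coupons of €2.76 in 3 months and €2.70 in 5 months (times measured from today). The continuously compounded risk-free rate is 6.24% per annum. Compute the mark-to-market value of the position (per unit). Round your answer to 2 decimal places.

PV(remaining coupons) I = 2.76·e^(−0.0624·3/12) + 2.70·e^(−0.0624·5/12) = 5.3480
Current forward F = (S − I)·e^(rT) = (119.24 − 5.3480)·e^(0.0624·6/12) = 113.8920 × 1.031692 = 117.5015
Value (long) = (F − K)·e^(−rT) = (117.5015 − 123.64) × 0.969282 = -5.9499
Value = -€5.95

-€5.95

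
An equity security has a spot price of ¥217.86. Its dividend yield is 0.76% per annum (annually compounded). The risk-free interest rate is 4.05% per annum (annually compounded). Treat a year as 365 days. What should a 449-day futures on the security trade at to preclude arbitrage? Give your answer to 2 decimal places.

F = S · (1+r)^T / (1+q)^T
= 217.86 × 1.050050 / 1.009357 = 217.86 × 1.040316
F = ¥226.64

¥226.64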